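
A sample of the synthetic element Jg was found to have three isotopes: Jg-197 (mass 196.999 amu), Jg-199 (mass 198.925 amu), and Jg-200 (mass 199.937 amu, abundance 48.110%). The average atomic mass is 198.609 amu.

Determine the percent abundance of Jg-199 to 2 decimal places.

10.20%

Let x and y be the fractions of Jg-197 and Jg-199. Then x + y = 1 − 0.48110 = 0.51890 and 196.999x + 198.925y = 198.609 − 0.48110×199.937 = 102.4193093.
Substituting: 196.999x + 198.925(0.51890 − x) = 102.4193093
(196.999 − 198.925)x = -0.8028732  ⇒  x = 0.41686, y = 0.10204
Jg-197: 41.69%, Jg-199: 10.20%.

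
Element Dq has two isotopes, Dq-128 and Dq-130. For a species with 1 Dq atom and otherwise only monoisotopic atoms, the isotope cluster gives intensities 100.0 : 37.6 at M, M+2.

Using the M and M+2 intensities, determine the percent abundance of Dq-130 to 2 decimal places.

27.33%

Write p for the Dq-128 fraction. I(M+2)/I(M) = [C(1,1)·p^0·(1−p)] / p^1 = 1·(1−p)/p = 37.6/100.0 = 0.3760
(1−p)/p = 0.3760/1 = 0.3760  ⇒  p = 1/(1 + 0.3760) = 0.7267
Dq-128: 72.67%, Dq-130: 27.33%.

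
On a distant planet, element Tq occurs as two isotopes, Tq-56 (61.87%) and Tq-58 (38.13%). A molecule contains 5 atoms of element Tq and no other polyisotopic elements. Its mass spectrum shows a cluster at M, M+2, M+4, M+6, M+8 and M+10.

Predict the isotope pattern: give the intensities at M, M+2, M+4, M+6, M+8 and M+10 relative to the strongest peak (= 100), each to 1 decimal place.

The 5 Tq atoms are independent, so intensities follow the terms of (0.6187 + 0.3813)^5.
P(M) = 0.6187^5 = 0.090657
P(M+2) = 5 × 0.6187^4 × 0.3813^1 = 0.279356
P(M+4) = 10 × 0.6187^3 × 0.3813^2 = 0.344329
P(M+6) = 10 × 0.6187^2 × 0.3813^3 = 0.212207
P(M+8) = 5 × 0.6187^1 × 0.3813^4 = 0.065391
P(M+10) = 0.3813^5 = 0.008060
The M+4 peak is largest (0.344329); scaling to 100 gives 26.3 : 81.1 : 100.0 : 61.6 : 19.0 : 2.3.

26.3 : 81.1 : 100.0 : 61.6 : 19.0 : 2.3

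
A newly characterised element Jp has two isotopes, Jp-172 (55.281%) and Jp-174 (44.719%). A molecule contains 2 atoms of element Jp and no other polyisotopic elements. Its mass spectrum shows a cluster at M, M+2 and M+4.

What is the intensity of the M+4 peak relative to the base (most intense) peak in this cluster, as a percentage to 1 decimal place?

40.4%

Binomial terms of (0.55281 + 0.44719)^2: M 0.3056, M+2 0.4944, M+4 0.2000 → M+2 is the base peak.
P(M+2) = C(2,1) × 0.55281^1 × 0.44719^1 = 2 × 0.55281 × 0.44719 = 0.494422 (base)
P(M+4) = C(2,2) × 0.55281^0 × 0.44719^2 = 1 × 1.0000 × 0.1999789 = 0.199979
Relative intensity = 0.199979 / 0.494422 × 100 = 40.4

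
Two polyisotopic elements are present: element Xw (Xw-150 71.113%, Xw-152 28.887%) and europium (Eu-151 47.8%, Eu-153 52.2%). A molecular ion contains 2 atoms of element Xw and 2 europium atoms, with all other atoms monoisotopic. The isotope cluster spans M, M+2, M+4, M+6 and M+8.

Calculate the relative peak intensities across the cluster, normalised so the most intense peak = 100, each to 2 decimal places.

31.93 : 95.67 : 100.00 : 42.44 : 6.28

Element Xw pattern (n=2): 0.50570588 : 0.41084825 : 0.08344588
Europium pattern (n=2): 0.228484 : 0.499032 : 0.272484
Convolve the two distributions (both contribute in 2-u steps):
  M: 0.50570588×0.228484 = 0.115546
  M+2: 0.50570588×0.499032 + 0.41084825×0.228484 = 0.346236
  M+4: 0.50570588×0.272484 + 0.41084825×0.499032 + 0.08344588×0.228484 = 0.361889
  M+6: 0.41084825×0.272484 + 0.08344588×0.499032 = 0.153592
  M+8: 0.08344588×0.272484 = 0.022738
Scale to base peak (0.361889) = 100: 31.93 : 95.67 : 100.00 : 42.44 : 6.28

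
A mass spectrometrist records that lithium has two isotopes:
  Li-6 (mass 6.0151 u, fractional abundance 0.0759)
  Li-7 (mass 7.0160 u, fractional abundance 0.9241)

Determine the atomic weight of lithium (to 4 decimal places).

Weight each isotope mass by its fractional abundance: 0.0759 × 6.0151 + 0.9241 × 7.0160
= 0.45655 + 6.48349 = 6.94004 u

6.9400 u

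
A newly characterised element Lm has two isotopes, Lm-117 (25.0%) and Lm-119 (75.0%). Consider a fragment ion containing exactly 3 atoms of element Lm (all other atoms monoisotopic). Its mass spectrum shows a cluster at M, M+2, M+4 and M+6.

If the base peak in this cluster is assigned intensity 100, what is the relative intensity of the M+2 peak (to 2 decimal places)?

Binomial terms of (0.250 + 0.750)^3: M 0.0156, M+2 0.1406, M+4 0.4219, M+6 0.4219 → M+4 is the base peak.
P(M+4) = C(3,2) × 0.250^1 × 0.750^2 = 3 × 0.2500 × 0.5625 = 0.421875 (base)
P(M+2) = C(3,1) × 0.250^2 × 0.750^1 = 3 × 0.0625 × 0.7500 = 0.140625
Relative intensity = 0.140625 / 0.421875 × 100 = 33.33

33.33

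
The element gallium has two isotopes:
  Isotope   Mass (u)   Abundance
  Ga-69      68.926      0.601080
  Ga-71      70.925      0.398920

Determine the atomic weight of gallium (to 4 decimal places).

The abundance-weighted mean is 0.601080 × 68.926 + 0.398920 × 70.925
= 41.43004 + 28.29340 = 69.72344 u

69.7234 u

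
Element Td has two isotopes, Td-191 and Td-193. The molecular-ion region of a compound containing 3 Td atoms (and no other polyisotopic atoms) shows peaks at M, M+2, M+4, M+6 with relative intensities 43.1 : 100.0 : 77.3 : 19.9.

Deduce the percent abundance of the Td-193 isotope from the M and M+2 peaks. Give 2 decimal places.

If p is the fraction of Td that is Td-191, then I(M+2)/I(M) = [C(3,1)·p^2·(1−p)] / p^3 = 3·(1−p)/p = 100.0/43.1 = 2.3202
(1−p)/p = 2.3202/3 = 0.7734  ⇒  p = 1/(1 + 0.7734) = 0.5639
Td-191: 56.39%, Td-193: 43.61%.

43.61%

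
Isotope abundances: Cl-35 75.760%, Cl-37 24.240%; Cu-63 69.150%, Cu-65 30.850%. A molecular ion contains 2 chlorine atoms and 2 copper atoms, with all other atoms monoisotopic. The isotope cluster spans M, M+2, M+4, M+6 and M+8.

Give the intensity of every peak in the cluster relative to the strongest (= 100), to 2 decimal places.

Chlorine pattern (n=2): 0.57395776 : 0.36728448 : 0.05875776
Copper pattern (n=2): 0.47817225 : 0.4266555 : 0.09517225
Convolve the two distributions (both contribute in 2-u steps):
  M: 0.57395776×0.47817225 = 0.274451
  M+2: 0.57395776×0.4266555 + 0.36728448×0.47817225 = 0.420507
  M+4: 0.57395776×0.09517225 + 0.36728448×0.4266555 + 0.05875776×0.47817225 = 0.239425
  M+6: 0.36728448×0.09517225 + 0.05875776×0.4266555 = 0.060025
  M+8: 0.05875776×0.09517225 = 0.005592
Scale to base peak (0.420507) = 100: 65.27 : 100.00 : 56.94 : 14.27 : 1.33

65.27 : 100.00 : 56.94 : 14.27 : 1.33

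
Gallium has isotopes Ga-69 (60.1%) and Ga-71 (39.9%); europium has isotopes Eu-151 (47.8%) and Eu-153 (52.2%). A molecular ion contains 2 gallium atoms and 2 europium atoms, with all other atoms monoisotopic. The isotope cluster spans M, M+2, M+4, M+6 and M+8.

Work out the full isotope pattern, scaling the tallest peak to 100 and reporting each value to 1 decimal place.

22.1 : 77.5 : 100.0 : 56.2 : 11.6

Gallium pattern (n=2): 0.361201 : 0.479598 : 0.159201
Europium pattern (n=2): 0.228484 : 0.499032 : 0.272484
Convolve the two distributions (both contribute in 2-u steps):
  M: 0.361201×0.228484 = 0.082529
  M+2: 0.361201×0.499032 + 0.479598×0.228484 = 0.289831
  M+4: 0.361201×0.272484 + 0.479598×0.499032 + 0.159201×0.228484 = 0.374131
  M+6: 0.479598×0.272484 + 0.159201×0.499032 = 0.210129
  M+8: 0.159201×0.272484 = 0.043380
Scale to base peak (0.374131) = 100: 22.1 : 77.5 : 100.0 : 56.2 : 11.6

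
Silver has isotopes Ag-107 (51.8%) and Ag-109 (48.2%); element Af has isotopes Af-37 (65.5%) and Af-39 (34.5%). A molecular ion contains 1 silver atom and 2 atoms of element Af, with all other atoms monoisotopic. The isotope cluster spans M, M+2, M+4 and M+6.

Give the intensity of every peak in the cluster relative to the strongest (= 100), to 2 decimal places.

Silver pattern (n=1): 0.5180 : 0.4820
Element Af pattern (n=2): 0.429025 : 0.45195 : 0.119025
Convolve the two distributions (both contribute in 2-u steps):
  M: 0.5180×0.429025 = 0.222235
  M+2: 0.5180×0.45195 + 0.4820×0.429025 = 0.440900
  M+4: 0.5180×0.119025 + 0.4820×0.45195 = 0.279495
  M+6: 0.4820×0.119025 = 0.057370
Scale to base peak (0.440900) = 100: 50.40 : 100.00 : 63.39 : 13.01

50.40 : 100.00 : 63.39 : 13.01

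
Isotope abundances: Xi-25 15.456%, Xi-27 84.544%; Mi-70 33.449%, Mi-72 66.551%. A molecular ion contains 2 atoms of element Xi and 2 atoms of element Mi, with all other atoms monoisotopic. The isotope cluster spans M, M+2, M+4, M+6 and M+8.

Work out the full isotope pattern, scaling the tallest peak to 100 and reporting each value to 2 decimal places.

0.62 : 9.19 : 47.68 : 100.00 : 72.95

Element Xi pattern (n=2): 0.02388879 : 0.26134241 : 0.71476879
Element Mi pattern (n=2): 0.11188356 : 0.44521288 : 0.44290356
Convolve the two distributions (both contribute in 2-u steps):
  M: 0.02388879×0.11188356 = 0.002673
  M+2: 0.02388879×0.44521288 + 0.26134241×0.11188356 = 0.039876
  M+4: 0.02388879×0.44290356 + 0.26134241×0.44521288 + 0.71476879×0.11188356 = 0.206904
  M+6: 0.26134241×0.44290356 + 0.71476879×0.44521288 = 0.433974
  M+8: 0.71476879×0.44290356 = 0.316574
Scale to base peak (0.433974) = 100: 0.62 : 9.19 : 47.68 : 100.00 : 72.95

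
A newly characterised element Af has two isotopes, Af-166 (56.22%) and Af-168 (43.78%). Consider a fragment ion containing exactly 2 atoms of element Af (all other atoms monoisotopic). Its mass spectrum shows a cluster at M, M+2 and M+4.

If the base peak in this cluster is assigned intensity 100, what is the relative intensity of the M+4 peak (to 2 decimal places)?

38.94

(0.5622 + 0.4378)^2 gives M 0.3161, M+2 0.4923, M+4 0.1917; the largest is M+2.
P(M+2) = C(2,1) × 0.5622^1 × 0.4378^1 = 2 × 0.5622 × 0.4378 = 0.492262 (base)
P(M+4) = C(2,2) × 0.5622^0 × 0.4378^2 = 1 × 1.0000 × 0.19166884 = 0.191669
Relative intensity = 0.191669 / 0.492262 × 100 = 38.94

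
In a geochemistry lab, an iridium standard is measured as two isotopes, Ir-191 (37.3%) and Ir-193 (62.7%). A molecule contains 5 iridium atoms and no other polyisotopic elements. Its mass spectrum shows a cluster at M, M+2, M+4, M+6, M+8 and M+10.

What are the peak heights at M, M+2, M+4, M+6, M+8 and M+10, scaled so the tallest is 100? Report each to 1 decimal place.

2.1 : 17.7 : 59.5 : 100.0 : 84.0 : 28.3

Expanding (0.373 + 0.627)^5:
P(M) = 0.373^5 = 0.007220
P(M+2) = 5 × 0.373^4 × 0.627^1 = 0.060684
P(M+4) = 10 × 0.373^3 × 0.627^2 = 0.204015
P(M+6) = 10 × 0.373^2 × 0.627^3 = 0.342942
P(M+8) = 5 × 0.373^1 × 0.627^4 = 0.288237
P(M+10) = 0.627^5 = 0.096903
The M+6 peak is largest (0.342942); scaling to 100 gives 2.1 : 17.7 : 59.5 : 100.0 : 84.0 : 28.3.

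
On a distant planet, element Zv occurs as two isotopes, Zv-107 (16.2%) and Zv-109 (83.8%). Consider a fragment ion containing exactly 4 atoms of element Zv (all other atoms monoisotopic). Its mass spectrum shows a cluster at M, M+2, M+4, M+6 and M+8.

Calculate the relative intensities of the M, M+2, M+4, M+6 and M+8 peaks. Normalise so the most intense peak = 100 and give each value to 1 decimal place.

Each Zv atom is independently Zv-107 (p = 0.162) or Zv-109 (q = 0.838); the cluster is the binomial expansion (p + q)^4.
P(M) = 0.162^4 = 0.000689
P(M+2) = 4 × 0.162^3 × 0.838^1 = 0.014251
P(M+4) = 6 × 0.162^2 × 0.838^2 = 0.110578
P(M+6) = 4 × 0.162^1 × 0.838^3 = 0.381335
P(M+8) = 0.838^4 = 0.493147
The M+8 peak is largest (0.493147); scaling to 100 gives 0.1 : 2.9 : 22.4 : 77.3 : 100.0.

0.1 : 2.9 : 22.4 : 77.3 : 100.0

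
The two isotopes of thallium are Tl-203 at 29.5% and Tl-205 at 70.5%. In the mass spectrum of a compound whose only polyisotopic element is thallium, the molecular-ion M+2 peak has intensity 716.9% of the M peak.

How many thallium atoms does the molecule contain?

3

The M+2/M ratio from n Tl atoms is n · q/p = n · 0.705/0.295.
n = 7.169 × 0.295/0.705 = 3.00 ≈ 3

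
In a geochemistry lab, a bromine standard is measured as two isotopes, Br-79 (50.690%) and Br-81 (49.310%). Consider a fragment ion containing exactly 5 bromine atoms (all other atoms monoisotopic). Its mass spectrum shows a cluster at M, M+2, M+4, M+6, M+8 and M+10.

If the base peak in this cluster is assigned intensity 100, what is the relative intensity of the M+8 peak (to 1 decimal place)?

47.3

Binomial terms of (0.50690 + 0.49310)^5: M 0.0335, M+2 0.1628, M+4 0.3167, M+6 0.3081, M+8 0.1498, M+10 0.0292 → M+4 is the base peak.
P(M+4) = C(5,2) × 0.50690^3 × 0.49310^2 = 10 × 0.13024674 × 0.24314761 = 0.316692 (base)
P(M+8) = C(5,4) × 0.50690^1 × 0.49310^4 = 5 × 0.5069 × 0.05912076 = 0.149842
Relative intensity = 0.149842 / 0.316692 × 100 = 47.3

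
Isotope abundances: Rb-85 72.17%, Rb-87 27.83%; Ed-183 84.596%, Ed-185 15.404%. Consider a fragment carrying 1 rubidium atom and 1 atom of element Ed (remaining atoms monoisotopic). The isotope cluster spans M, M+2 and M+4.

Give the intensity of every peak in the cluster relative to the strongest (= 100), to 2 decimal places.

Rubidium pattern (n=1): 0.7217 : 0.2783
Element Ed pattern (n=1): 0.84596 : 0.15404
Convolve the two distributions (both contribute in 2-u steps):
  M: 0.7217×0.84596 = 0.610529
  M+2: 0.7217×0.15404 + 0.2783×0.84596 = 0.346601
  M+4: 0.2783×0.15404 = 0.042869
Scale to base peak (0.610529) = 100: 100.00 : 56.77 : 7.02

100.00 : 56.77 : 7.02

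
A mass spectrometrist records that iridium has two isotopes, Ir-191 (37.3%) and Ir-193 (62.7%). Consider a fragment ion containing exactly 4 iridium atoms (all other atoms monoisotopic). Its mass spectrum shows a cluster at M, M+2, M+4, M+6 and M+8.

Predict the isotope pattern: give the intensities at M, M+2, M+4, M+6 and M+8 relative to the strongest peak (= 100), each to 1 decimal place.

5.3 : 35.4 : 89.2 : 100.0 : 42.0

The 4 Ir atoms are independent, so intensities follow the terms of (0.373 + 0.627)^4.
P(M) = 0.373^4 = 0.019357
P(M+2) = 4 × 0.373^3 × 0.627^1 = 0.130153
P(M+4) = 6 × 0.373^2 × 0.627^2 = 0.328174
P(M+6) = 4 × 0.373^1 × 0.627^3 = 0.367766
P(M+8) = 0.627^4 = 0.154550
The M+6 peak is largest (0.367766); scaling to 100 gives 5.3 : 35.4 : 89.2 : 100.0 : 42.0.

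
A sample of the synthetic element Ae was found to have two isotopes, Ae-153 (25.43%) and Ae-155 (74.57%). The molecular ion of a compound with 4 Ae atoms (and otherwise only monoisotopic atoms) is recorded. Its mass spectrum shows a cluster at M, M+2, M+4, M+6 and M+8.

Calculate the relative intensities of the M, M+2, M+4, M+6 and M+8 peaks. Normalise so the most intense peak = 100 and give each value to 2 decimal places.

0.99 : 11.63 : 51.15 : 100.00 : 73.31

Each Ae atom is independently Ae-153 (p = 0.2543) or Ae-155 (q = 0.7457); the cluster is the binomial expansion (p + q)^4.
P(M) = 0.2543^4 = 0.004182
P(M+2) = 4 × 0.2543^3 × 0.7457^1 = 0.049053
P(M+4) = 6 × 0.2543^2 × 0.7457^2 = 0.215761
P(M+6) = 4 × 0.2543^1 × 0.7457^3 = 0.421792
P(M+8) = 0.7457^4 = 0.309212
The M+6 peak is largest (0.421792); scaling to 100 gives 0.99 : 11.63 : 51.15 : 100.00 : 73.31.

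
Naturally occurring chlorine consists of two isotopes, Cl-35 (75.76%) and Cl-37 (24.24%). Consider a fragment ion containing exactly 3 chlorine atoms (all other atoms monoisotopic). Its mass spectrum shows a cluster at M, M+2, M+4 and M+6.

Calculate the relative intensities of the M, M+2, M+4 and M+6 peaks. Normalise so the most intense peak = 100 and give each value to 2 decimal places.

Each Cl atom is independently Cl-35 (p = 0.7576) or Cl-37 (q = 0.2424); the cluster is the binomial expansion (p + q)^3.
P(M) = 0.7576^3 = 0.434830
P(M+2) = 3 × 0.7576^2 × 0.2424^1 = 0.417382
P(M+4) = 3 × 0.7576^1 × 0.2424^2 = 0.133545
P(M+6) = 0.2424^3 = 0.014243
The M peak is largest (0.434830); scaling to 100 gives 100.00 : 95.99 : 30.71 : 3.28.

100.00 : 95.99 : 30.71 : 3.28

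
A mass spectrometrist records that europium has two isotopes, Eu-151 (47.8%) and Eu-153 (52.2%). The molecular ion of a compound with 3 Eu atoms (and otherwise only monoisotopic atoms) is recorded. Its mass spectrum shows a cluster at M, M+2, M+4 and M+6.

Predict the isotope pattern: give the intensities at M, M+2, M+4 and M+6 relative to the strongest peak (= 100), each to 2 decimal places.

The 3 Eu atoms are independent, so intensities follow the terms of (0.478 + 0.522)^3.
P(M) = 0.478^3 = 0.109215
P(M+2) = 3 × 0.478^2 × 0.522^1 = 0.357806
P(M+4) = 3 × 0.478^1 × 0.522^2 = 0.390742
P(M+6) = 0.522^3 = 0.142237
The M+4 peak is largest (0.390742); scaling to 100 gives 27.95 : 91.57 : 100.00 : 36.40.

27.95 : 91.57 : 100.00 : 36.40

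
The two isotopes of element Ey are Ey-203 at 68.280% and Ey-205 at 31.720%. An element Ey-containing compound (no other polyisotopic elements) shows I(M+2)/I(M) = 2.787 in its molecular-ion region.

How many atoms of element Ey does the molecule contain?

For n independent Ey atoms, I(M+2)/I(M) = n · (abundance Ey-205) / (abundance Ey-203) = n · 0.31720/0.68280.
n = 2.787 × 0.68280/0.31720 = 6.00 ≈ 6

6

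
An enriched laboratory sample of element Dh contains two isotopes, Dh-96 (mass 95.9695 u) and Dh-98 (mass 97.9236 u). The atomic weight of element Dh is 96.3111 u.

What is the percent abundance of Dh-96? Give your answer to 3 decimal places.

Let x be the fractional abundance of Dh-96; then Dh-98 has abundance 1 − x.
95.9695·x + 97.9236·(1 − x) = 96.3111
(95.9695 − 97.9236)·x = 96.3111 − 97.9236
x = -1.6125 / -1.9541 = 0.82519 → 82.519% Dh-96, 17.481% Dh-98.

82.519%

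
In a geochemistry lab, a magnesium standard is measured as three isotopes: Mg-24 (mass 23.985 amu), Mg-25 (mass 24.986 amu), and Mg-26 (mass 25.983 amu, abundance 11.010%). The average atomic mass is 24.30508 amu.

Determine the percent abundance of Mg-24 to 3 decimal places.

78.990%

Let x and y be the fractions of Mg-24 and Mg-25. Then x + y = 1 − 0.11010 = 0.88990 and 23.985x + 24.986y = 24.30508 − 0.11010×25.983 = 21.4443517.
Substituting: 23.985x + 24.986(0.88990 − x) = 21.4443517
(23.985 − 24.986)x = -0.7906897  ⇒  x = 0.78990, y = 0.10000
Mg-24: 78.990%, Mg-25: 10.000%.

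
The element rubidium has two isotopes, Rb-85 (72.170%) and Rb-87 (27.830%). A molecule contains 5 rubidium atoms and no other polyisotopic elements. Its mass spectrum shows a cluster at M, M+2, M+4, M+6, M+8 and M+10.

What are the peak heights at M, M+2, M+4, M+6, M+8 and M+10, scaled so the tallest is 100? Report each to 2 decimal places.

51.86 : 100.00 : 77.12 : 29.74 : 5.73 : 0.44

Expanding (0.72170 + 0.27830)^5:
P(M) = 0.72170^5 = 0.195787
P(M+2) = 5 × 0.72170^4 × 0.27830^1 = 0.377494
P(M+4) = 10 × 0.72170^3 × 0.27830^2 = 0.291136
P(M+6) = 10 × 0.72170^2 × 0.27830^3 = 0.112267
P(M+8) = 5 × 0.72170^1 × 0.27830^4 = 0.021646
P(M+10) = 0.27830^5 = 0.001669
The M+2 peak is largest (0.377494); scaling to 100 gives 51.86 : 100.00 : 77.12 : 29.74 : 5.73 : 0.44.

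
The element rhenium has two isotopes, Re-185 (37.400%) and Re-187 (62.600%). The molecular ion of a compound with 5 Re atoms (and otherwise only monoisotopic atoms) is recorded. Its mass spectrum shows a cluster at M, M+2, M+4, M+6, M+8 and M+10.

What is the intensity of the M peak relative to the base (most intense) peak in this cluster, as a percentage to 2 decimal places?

(0.37400 + 0.62600)^5 gives M 0.0073, M+2 0.0612, M+4 0.2050, M+6 0.3431, M+8 0.2872, M+10 0.0961; the largest is M+6.
P(M+6) = C(5,3) × 0.37400^2 × 0.62600^3 = 10 × 0.139876 × 0.24531438 = 0.343136 (base)
P(M) = C(5,0) × 0.37400^5 × 0.62600^0 = 1 × 0.00731742 × 1.0000 = 0.007317
Relative intensity = 0.007317 / 0.343136 × 100 = 2.13

2.13%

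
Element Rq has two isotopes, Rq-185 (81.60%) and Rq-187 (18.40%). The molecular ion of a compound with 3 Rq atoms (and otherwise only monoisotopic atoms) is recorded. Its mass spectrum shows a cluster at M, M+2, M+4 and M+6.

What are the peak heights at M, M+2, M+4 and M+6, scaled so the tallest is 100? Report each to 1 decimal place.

100.0 : 67.6 : 15.3 : 1.1

Each Rq atom is independently Rq-185 (p = 0.8160) or Rq-187 (q = 0.1840); the cluster is the binomial expansion (p + q)^3.
P(M) = 0.8160^3 = 0.543338
P(M+2) = 3 × 0.8160^2 × 0.1840^1 = 0.367553
P(M+4) = 3 × 0.8160^1 × 0.1840^2 = 0.082879
P(M+6) = 0.1840^3 = 0.006230
The M peak is largest (0.543338); scaling to 100 gives 100.0 : 67.6 : 15.3 : 1.1.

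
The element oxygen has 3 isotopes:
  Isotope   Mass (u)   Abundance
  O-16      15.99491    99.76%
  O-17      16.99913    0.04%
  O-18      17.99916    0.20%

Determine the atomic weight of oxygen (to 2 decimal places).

16.00 u

Ar = Σ fᵢ·mᵢ = 0.9976 × 15.99491 + 0.0004 × 16.99913 + 0.0020 × 17.99916
= 15.956522 + 0.006800 + 0.035998 = 15.999320 u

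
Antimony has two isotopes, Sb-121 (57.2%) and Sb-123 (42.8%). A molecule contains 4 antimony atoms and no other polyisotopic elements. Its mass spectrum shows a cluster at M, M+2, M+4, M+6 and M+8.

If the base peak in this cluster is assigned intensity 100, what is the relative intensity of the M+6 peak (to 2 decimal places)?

49.88

Term probabilities: M 0.1070, M+2 0.3204, M+4 0.3596, M+6 0.1794, M+8 0.0336. Base peak = M+4.
P(M+4) = C(4,2) × 0.572^2 × 0.428^2 = 6 × 0.327184 × 0.183184 = 0.359609 (base)
P(M+6) = C(4,3) × 0.572^1 × 0.428^3 = 4 × 0.5720 × 0.07840275 = 0.179385
Relative intensity = 0.179385 / 0.359609 × 100 = 49.88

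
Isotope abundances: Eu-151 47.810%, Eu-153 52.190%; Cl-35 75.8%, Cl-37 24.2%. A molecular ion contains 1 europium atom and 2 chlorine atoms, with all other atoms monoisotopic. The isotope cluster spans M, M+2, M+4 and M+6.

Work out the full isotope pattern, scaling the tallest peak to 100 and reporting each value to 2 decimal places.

Europium pattern (n=1): 0.4781 : 0.5219
Chlorine pattern (n=2): 0.574564 : 0.366872 : 0.058564
Convolve the two distributions (both contribute in 2-u steps):
  M: 0.4781×0.574564 = 0.274699
  M+2: 0.4781×0.366872 + 0.5219×0.574564 = 0.475266
  M+4: 0.4781×0.058564 + 0.5219×0.366872 = 0.219470
  M+6: 0.5219×0.058564 = 0.030565
Scale to base peak (0.475266) = 100: 57.80 : 100.00 : 46.18 : 6.43

57.80 : 100.00 : 46.18 : 6.43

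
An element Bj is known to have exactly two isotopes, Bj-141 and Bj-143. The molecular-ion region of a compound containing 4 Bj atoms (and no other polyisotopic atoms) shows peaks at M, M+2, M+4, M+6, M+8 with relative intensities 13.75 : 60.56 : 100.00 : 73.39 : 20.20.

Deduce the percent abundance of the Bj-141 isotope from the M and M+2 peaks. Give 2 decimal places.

47.59%

Write p for the Bj-141 fraction. I(M+2)/I(M) = [C(4,1)·p^3·(1−p)] / p^4 = 4·(1−p)/p = 60.56/13.75 = 4.4044
(1−p)/p = 4.4044/4 = 1.1011  ⇒  p = 1/(1 + 1.1011) = 0.4759
Bj-141: 47.59%, Bj-143: 52.41%.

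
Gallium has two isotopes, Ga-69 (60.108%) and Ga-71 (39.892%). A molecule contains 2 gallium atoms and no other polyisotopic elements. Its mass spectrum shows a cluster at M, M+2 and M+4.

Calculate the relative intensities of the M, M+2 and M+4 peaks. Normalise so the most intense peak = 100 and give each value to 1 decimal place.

75.3 : 100.0 : 33.2

Each Ga atom is independently Ga-69 (p = 0.60108) or Ga-71 (q = 0.39892); the cluster is the binomial expansion (p + q)^2.
P(M) = 0.60108^2 = 0.361297
P(M+2) = 2 × 0.60108^1 × 0.39892^1 = 0.479566
P(M+4) = 0.39892^2 = 0.159137
The M+2 peak is largest (0.479566); scaling to 100 gives 75.3 : 100.0 : 33.2.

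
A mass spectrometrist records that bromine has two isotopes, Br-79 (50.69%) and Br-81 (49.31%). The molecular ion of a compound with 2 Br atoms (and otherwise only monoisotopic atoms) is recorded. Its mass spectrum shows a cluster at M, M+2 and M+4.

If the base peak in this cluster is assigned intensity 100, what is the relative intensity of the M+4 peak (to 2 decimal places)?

48.64

Binomial terms of (0.5069 + 0.4931)^2: M 0.2569, M+2 0.4999, M+4 0.2431 → M+2 is the base peak.
P(M+2) = C(2,1) × 0.5069^1 × 0.4931^1 = 2 × 0.5069 × 0.4931 = 0.499905 (base)
P(M+4) = C(2,2) × 0.5069^0 × 0.4931^2 = 1 × 1.0000 × 0.24314761 = 0.243148
Relative intensity = 0.243148 / 0.499905 × 100 = 48.64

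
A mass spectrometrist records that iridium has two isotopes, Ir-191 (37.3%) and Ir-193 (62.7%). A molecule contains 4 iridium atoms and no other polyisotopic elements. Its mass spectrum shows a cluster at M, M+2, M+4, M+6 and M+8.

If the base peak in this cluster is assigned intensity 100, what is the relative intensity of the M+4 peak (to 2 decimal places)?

(0.373 + 0.627)^4 gives M 0.0194, M+2 0.1302, M+4 0.3282, M+6 0.3678, M+8 0.1546; the largest is M+6.
P(M+6) = C(4,3) × 0.373^1 × 0.627^3 = 4 × 0.3730 × 0.24649188 = 0.367766 (base)
P(M+4) = C(4,2) × 0.373^2 × 0.627^2 = 6 × 0.139129 × 0.393129 = 0.328174
Relative intensity = 0.328174 / 0.367766 × 100 = 89.23

89.23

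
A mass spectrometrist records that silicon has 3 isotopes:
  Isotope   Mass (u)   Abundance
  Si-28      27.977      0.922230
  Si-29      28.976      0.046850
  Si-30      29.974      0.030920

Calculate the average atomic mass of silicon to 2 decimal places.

The abundance-weighted mean is 0.922230 × 27.977 + 0.046850 × 28.976 + 0.030920 × 29.974
= 25.8012 + 1.3575 + 0.9268 = 28.0855 u

28.09 u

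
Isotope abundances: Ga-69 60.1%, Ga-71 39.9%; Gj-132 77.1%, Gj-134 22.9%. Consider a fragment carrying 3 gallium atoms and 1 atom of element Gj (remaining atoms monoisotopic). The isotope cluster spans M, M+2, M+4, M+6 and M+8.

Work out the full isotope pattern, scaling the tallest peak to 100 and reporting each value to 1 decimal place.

Gallium pattern (n=3): 0.2170818 : 0.4323576 : 0.2870394 : 0.0635212
Element Gj pattern (n=1): 0.7710 : 0.2290
Convolve the two distributions (both contribute in 2-u steps):
  M: 0.2170818×0.7710 = 0.167370
  M+2: 0.2170818×0.2290 + 0.4323576×0.7710 = 0.383059
  M+4: 0.4323576×0.2290 + 0.2870394×0.7710 = 0.320317
  M+6: 0.2870394×0.2290 + 0.0635212×0.7710 = 0.114707
  M+8: 0.0635212×0.2290 = 0.014546
Scale to base peak (0.383059) = 100: 43.7 : 100.0 : 83.6 : 29.9 : 3.8

43.7 : 100.0 : 83.6 : 29.9 : 3.8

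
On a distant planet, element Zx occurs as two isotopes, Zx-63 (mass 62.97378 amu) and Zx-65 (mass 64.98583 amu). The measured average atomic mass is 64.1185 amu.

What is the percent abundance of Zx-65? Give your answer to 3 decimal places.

56.893%

Let x be the fractional abundance of Zx-63; then Zx-65 has abundance 1 − x.
62.97378·x + 64.98583·(1 − x) = 64.1185
(62.97378 − 64.98583)·x = 64.1185 − 64.98583
x = -0.86733 / -2.01205 = 0.43107 → 43.107% Zx-63, 56.893% Zx-65.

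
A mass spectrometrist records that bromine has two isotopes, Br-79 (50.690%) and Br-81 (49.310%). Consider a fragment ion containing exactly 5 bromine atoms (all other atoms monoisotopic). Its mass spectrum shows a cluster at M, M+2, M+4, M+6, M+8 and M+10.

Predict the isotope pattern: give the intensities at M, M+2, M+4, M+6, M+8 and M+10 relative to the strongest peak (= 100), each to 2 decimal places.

Expanding (0.50690 + 0.49310)^5:
P(M) = 0.50690^5 = 0.033467
P(M+2) = 5 × 0.50690^4 × 0.49310^1 = 0.162777
P(M+4) = 10 × 0.50690^3 × 0.49310^2 = 0.316692
P(M+6) = 10 × 0.50690^2 × 0.49310^3 = 0.308070
P(M+8) = 5 × 0.50690^1 × 0.49310^4 = 0.149842
P(M+10) = 0.49310^5 = 0.029152
The M+4 peak is largest (0.316692); scaling to 100 gives 10.57 : 51.40 : 100.00 : 97.28 : 47.31 : 9.21.

10.57 : 51.40 : 100.00 : 97.28 : 47.31 : 9.21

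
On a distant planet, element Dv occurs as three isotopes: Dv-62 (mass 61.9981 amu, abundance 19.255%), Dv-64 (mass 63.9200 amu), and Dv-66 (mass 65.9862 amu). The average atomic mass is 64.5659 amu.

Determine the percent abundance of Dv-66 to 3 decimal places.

49.171%

The remaining 80.745% is split between Dv-64 (fraction x) and Dv-66 (fraction 0.80745 − x).
Substituting: 63.9200x + 65.9862(0.80745 − x) = 52.628165845
(63.9200 − 65.9862)x = -0.652391345  ⇒  x = 0.31574, y = 0.49171
Dv-64: 31.574%, Dv-66: 49.171%.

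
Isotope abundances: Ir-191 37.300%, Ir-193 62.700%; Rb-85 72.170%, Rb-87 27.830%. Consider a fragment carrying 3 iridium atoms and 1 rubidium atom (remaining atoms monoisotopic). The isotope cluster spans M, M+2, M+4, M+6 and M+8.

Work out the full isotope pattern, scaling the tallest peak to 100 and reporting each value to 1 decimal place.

9.6 : 52.1 : 100.0 : 76.9 : 17.6

Iridium pattern (n=3): 0.05189512 : 0.26170165 : 0.43991135 : 0.24649188
Rubidium pattern (n=1): 0.7217 : 0.2783
Convolve the two distributions (both contribute in 2-u steps):
  M: 0.05189512×0.7217 = 0.037453
  M+2: 0.05189512×0.2783 + 0.26170165×0.7217 = 0.203312
  M+4: 0.26170165×0.2783 + 0.43991135×0.7217 = 0.390316
  M+6: 0.43991135×0.2783 + 0.24649188×0.7217 = 0.300321
  M+8: 0.24649188×0.2783 = 0.068599
Scale to base peak (0.390316) = 100: 9.6 : 52.1 : 100.0 : 76.9 : 17.6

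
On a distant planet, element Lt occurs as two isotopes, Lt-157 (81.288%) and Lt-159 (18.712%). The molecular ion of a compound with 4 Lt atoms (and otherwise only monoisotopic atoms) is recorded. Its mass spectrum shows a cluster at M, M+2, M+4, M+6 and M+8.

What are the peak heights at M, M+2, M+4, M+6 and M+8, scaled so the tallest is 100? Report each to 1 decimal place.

100.0 : 92.1 : 31.8 : 4.9 : 0.3

The 4 Lt atoms are independent, so intensities follow the terms of (0.81288 + 0.18712)^4.
P(M) = 0.81288^4 = 0.436622
P(M+2) = 4 × 0.81288^3 × 0.18712^1 = 0.402031
P(M+4) = 6 × 0.81288^2 × 0.18712^2 = 0.138818
P(M+6) = 4 × 0.81288^1 × 0.18712^3 = 0.021303
P(M+8) = 0.18712^4 = 0.001226
The M peak is largest (0.436622); scaling to 100 gives 100.0 : 92.1 : 31.8 : 4.9 : 0.3.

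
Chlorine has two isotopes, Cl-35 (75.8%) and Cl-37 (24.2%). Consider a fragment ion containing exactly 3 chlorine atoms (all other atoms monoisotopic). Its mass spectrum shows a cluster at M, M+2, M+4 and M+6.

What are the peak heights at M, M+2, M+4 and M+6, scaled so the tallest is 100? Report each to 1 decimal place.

Expanding (0.758 + 0.242)^3:
P(M) = 0.758^3 = 0.435520
P(M+2) = 3 × 0.758^2 × 0.242^1 = 0.417133
P(M+4) = 3 × 0.758^1 × 0.242^2 = 0.133175
P(M+6) = 0.242^3 = 0.014172
The M peak is largest (0.435520); scaling to 100 gives 100.0 : 95.8 : 30.6 : 3.3.

100.0 : 95.8 : 30.6 : 3.3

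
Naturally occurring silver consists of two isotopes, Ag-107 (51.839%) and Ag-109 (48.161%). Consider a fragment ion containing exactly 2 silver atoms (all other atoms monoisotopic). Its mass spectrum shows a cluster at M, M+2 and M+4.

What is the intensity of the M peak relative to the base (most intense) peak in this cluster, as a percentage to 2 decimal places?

53.82%

Binomial terms of (0.51839 + 0.48161)^2: M 0.2687, M+2 0.4993, M+4 0.2319 → M+2 is the base peak.
P(M+2) = C(2,1) × 0.51839^1 × 0.48161^1 = 2 × 0.51839 × 0.48161 = 0.499324 (base)
P(M) = C(2,0) × 0.51839^2 × 0.48161^0 = 1 × 0.26872819 × 1.0000 = 0.268728
Relative intensity = 0.268728 / 0.499324 × 100 = 53.82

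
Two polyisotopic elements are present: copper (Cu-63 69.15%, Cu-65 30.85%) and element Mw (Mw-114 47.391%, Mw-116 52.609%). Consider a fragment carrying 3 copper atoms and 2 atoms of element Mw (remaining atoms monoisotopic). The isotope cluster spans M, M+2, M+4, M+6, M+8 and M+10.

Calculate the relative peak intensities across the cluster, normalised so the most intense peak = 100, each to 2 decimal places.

Copper pattern (n=3): 0.33065611 : 0.44254842 : 0.19743483 : 0.02936064
Element Mw pattern (n=2): 0.22459069 : 0.49863862 : 0.27677069
Convolve the two distributions (both contribute in 2-u steps):
  M: 0.33065611×0.22459069 = 0.074262
  M+2: 0.33065611×0.49863862 + 0.44254842×0.22459069 = 0.264270
  M+4: 0.33065611×0.27677069 + 0.44254842×0.49863862 + 0.19743483×0.22459069 = 0.356530
  M+6: 0.44254842×0.27677069 + 0.19743483×0.49863862 + 0.02936064×0.22459069 = 0.227527
  M+8: 0.19743483×0.27677069 + 0.02936064×0.49863862 = 0.069285
  M+10: 0.02936064×0.27677069 = 0.008126
Scale to base peak (0.356530) = 100: 20.83 : 74.12 : 100.00 : 63.82 : 19.43 : 2.28

20.83 : 74.12 : 100.00 : 63.82 : 19.43 : 2.28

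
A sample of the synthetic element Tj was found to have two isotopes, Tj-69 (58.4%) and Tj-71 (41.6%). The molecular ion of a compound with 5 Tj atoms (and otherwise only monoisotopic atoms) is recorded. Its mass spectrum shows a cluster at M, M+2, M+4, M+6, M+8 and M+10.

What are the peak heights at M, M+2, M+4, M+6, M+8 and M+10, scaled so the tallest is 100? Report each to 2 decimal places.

Expanding (0.584 + 0.416)^5:
P(M) = 0.584^5 = 0.067930
P(M+2) = 5 × 0.584^4 × 0.416^1 = 0.241944
P(M+4) = 10 × 0.584^3 × 0.416^2 = 0.344687
P(M+6) = 10 × 0.584^2 × 0.416^3 = 0.245531
P(M+8) = 5 × 0.584^1 × 0.416^4 = 0.087449
P(M+10) = 0.416^5 = 0.012459
The M+4 peak is largest (0.344687); scaling to 100 gives 19.71 : 70.19 : 100.00 : 71.23 : 25.37 : 3.61.

19.71 : 70.19 : 100.00 : 71.23 : 25.37 : 3.61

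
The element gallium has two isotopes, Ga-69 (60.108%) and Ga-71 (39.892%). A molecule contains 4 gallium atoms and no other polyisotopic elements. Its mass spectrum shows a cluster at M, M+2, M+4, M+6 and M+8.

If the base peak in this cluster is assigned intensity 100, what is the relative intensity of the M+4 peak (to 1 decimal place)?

Binomial terms of (0.60108 + 0.39892)^4: M 0.1305, M+2 0.3465, M+4 0.3450, M+6 0.1526, M+8 0.0253 → M+2 is the base peak.
P(M+2) = C(4,1) × 0.60108^3 × 0.39892^1 = 4 × 0.2171685 × 0.39892 = 0.346531 (base)
P(M+4) = C(4,2) × 0.60108^2 × 0.39892^2 = 6 × 0.36129717 × 0.15913717 = 0.344975
Relative intensity = 0.344975 / 0.346531 × 100 = 99.6

99.6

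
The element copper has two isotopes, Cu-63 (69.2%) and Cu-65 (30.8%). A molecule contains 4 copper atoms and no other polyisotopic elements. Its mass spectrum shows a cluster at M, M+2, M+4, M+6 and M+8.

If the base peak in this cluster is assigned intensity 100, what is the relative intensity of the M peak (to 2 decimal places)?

56.17

(0.692 + 0.308)^4 gives M 0.2293, M+2 0.4083, M+4 0.2726, M+6 0.0809, M+8 0.0090; the largest is M+2.
P(M+2) = C(4,1) × 0.692^3 × 0.308^1 = 4 × 0.33137389 × 0.3080 = 0.408253 (base)
P(M) = C(4,0) × 0.692^4 × 0.308^0 = 1 × 0.22931073 × 1.0000 = 0.229311
Relative intensity = 0.229311 / 0.408253 × 100 = 56.17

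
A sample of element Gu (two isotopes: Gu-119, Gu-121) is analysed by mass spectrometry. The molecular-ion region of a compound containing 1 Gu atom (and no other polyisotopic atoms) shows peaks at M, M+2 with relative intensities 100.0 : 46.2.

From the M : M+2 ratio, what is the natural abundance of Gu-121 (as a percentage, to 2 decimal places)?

Write p for the Gu-119 fraction. I(M+2)/I(M) = [C(1,1)·p^0·(1−p)] / p^1 = 1·(1−p)/p = 46.2/100.0 = 0.4620
(1−p)/p = 0.4620/1 = 0.4620  ⇒  p = 1/(1 + 0.4620) = 0.6840
Gu-119: 68.40%, Gu-121: 31.60%.

31.60%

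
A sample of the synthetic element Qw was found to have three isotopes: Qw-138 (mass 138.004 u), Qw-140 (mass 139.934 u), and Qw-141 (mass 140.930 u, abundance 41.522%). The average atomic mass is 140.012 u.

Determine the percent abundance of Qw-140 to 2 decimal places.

41.09%

Let x and y be the fractions of Qw-138 and Qw-140. Then x + y = 1 − 0.41522 = 0.58478 and 138.004x + 139.934y = 140.012 − 0.41522×140.930 = 81.4950454.
Substituting: 138.004x + 139.934(0.58478 − x) = 81.4950454
(138.004 − 139.934)x = -0.33555912  ⇒  x = 0.17386, y = 0.41092
Qw-138: 17.39%, Qw-140: 41.09%.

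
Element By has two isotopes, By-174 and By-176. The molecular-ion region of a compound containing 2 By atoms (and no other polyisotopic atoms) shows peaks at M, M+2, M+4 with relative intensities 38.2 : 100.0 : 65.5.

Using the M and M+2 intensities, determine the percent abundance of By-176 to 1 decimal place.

If p is the fraction of By that is By-174, then I(M+2)/I(M) = [C(2,1)·p^1·(1−p)] / p^2 = 2·(1−p)/p = 100.0/38.2 = 2.6178
(1−p)/p = 2.6178/2 = 1.3089  ⇒  p = 1/(1 + 1.3089) = 0.4331
By-174: 43.3%, By-176: 56.7%.

56.7%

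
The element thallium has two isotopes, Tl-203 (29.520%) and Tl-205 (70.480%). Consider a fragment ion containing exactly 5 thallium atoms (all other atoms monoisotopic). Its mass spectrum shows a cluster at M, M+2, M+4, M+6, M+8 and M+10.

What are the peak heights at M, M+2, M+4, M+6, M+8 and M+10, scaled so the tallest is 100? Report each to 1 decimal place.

0.6 : 7.3 : 35.1 : 83.8 : 100.0 : 47.8

Expanding (0.29520 + 0.70480)^5:
P(M) = 0.29520^5 = 0.002242
P(M+2) = 5 × 0.29520^4 × 0.70480^1 = 0.026761
P(M+4) = 10 × 0.29520^3 × 0.70480^2 = 0.127785
P(M+6) = 10 × 0.29520^2 × 0.70480^3 = 0.305092
P(M+8) = 5 × 0.29520^1 × 0.70480^4 = 0.364208
P(M+10) = 0.70480^5 = 0.173912
The M+8 peak is largest (0.364208); scaling to 100 gives 0.6 : 7.3 : 35.1 : 83.8 : 100.0 : 47.8.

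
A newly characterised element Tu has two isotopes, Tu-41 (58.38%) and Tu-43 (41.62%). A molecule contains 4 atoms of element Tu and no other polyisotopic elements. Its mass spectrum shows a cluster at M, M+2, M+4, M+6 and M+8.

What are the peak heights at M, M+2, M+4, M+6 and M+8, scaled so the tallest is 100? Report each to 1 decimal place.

32.8 : 93.5 : 100.0 : 47.5 : 8.5

The 4 Tu atoms are independent, so intensities follow the terms of (0.5838 + 0.4162)^4.
P(M) = 0.5838^4 = 0.116160
P(M+2) = 4 × 0.5838^3 × 0.4162^1 = 0.331249
P(M+4) = 6 × 0.5838^2 × 0.4162^2 = 0.354229
P(M+6) = 4 × 0.5838^1 × 0.4162^3 = 0.168357
P(M+8) = 0.4162^4 = 0.030006
The M+4 peak is largest (0.354229); scaling to 100 gives 32.8 : 93.5 : 100.0 : 47.5 : 8.5.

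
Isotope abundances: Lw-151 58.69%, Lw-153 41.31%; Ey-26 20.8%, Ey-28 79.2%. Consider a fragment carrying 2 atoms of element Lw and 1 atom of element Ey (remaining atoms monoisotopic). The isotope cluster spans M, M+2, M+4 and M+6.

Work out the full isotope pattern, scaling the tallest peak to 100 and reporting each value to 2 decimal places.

17.08 : 89.07 : 100.00 : 32.22

Element Lw pattern (n=2): 0.34445161 : 0.48489678 : 0.17065161
Element Ey pattern (n=1): 0.2080 : 0.7920
Convolve the two distributions (both contribute in 2-u steps):
  M: 0.34445161×0.2080 = 0.071646
  M+2: 0.34445161×0.7920 + 0.48489678×0.2080 = 0.373664
  M+4: 0.48489678×0.7920 + 0.17065161×0.2080 = 0.419534
  M+6: 0.17065161×0.7920 = 0.135156
Scale to base peak (0.419534) = 100: 17.08 : 89.07 : 100.00 : 32.22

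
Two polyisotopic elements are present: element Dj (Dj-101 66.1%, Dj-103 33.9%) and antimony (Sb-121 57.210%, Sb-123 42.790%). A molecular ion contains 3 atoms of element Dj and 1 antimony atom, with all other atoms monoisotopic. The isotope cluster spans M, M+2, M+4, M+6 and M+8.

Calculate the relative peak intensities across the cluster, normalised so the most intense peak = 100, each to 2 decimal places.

43.73 : 100.00 : 84.84 : 31.71 : 4.41

Element Dj pattern (n=3): 0.28880478 : 0.44434866 : 0.22788834 : 0.03895822
Antimony pattern (n=1): 0.5721 : 0.4279
Convolve the two distributions (both contribute in 2-u steps):
  M: 0.28880478×0.5721 = 0.165225
  M+2: 0.28880478×0.4279 + 0.44434866×0.5721 = 0.377791
  M+4: 0.44434866×0.4279 + 0.22788834×0.5721 = 0.320512
  M+6: 0.22788834×0.4279 + 0.03895822×0.5721 = 0.119801
  M+8: 0.03895822×0.4279 = 0.016670
Scale to base peak (0.377791) = 100: 43.73 : 100.00 : 84.84 : 31.71 : 4.41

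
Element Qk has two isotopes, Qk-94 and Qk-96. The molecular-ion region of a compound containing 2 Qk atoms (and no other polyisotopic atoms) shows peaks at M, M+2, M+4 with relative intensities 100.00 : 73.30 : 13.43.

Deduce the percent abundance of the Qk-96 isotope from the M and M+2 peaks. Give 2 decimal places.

26.82%

If p is the fraction of Qk that is Qk-94, then I(M+2)/I(M) = [C(2,1)·p^1·(1−p)] / p^2 = 2·(1−p)/p = 73.30/100.00 = 0.7330
(1−p)/p = 0.7330/2 = 0.3665  ⇒  p = 1/(1 + 0.3665) = 0.7318
Qk-94: 73.18%, Qk-96: 26.82%.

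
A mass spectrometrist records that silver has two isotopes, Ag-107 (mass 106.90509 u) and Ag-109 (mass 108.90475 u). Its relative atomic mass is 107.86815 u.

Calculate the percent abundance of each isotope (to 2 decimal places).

Ag-107: 51.84%, Ag-109: 48.16%

Writing the weighted mean with unknown fraction x of Ag-107:
106.90509·x + 108.90475·(1 − x) = 107.86815
(106.90509 − 108.90475)·x = 107.86815 − 108.90475
x = -1.03660 / -1.99966 = 0.51839 → 51.84% Ag-107, 48.16% Ag-109.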